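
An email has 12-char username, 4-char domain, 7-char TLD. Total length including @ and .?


An email address has format: username@domain.tld
Username length: 12
'@' character: 1
Domain length: 4
'.' character: 1
TLD length: 7
Total = 12 + 1 + 4 + 1 + 7 = 25

25


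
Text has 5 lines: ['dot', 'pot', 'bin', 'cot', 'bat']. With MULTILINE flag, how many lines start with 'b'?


With MULTILINE flag, ^ matches the start of each line.
Lines: ['dot', 'pot', 'bin', 'cot', 'bat']
Checking which lines start with 'b':
  Line 1: 'dot' -> no
  Line 2: 'pot' -> no
  Line 3: 'bin' -> MATCH
  Line 4: 'cot' -> no
  Line 5: 'bat' -> MATCH
Matching lines: ['bin', 'bat']
Count: 2

2


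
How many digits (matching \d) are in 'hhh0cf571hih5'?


\d matches any digit 0-9.
Scanning 'hhh0cf571hih5':
  pos 3: '0' -> DIGIT
  pos 6: '5' -> DIGIT
  pos 7: '7' -> DIGIT
  pos 8: '1' -> DIGIT
  pos 12: '5' -> DIGIT
Digits found: ['0', '5', '7', '1', '5']
Total: 5

5


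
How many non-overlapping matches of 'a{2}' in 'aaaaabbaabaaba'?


Pattern 'a{2}' matches exactly 2 consecutive a's (greedy, non-overlapping).
String: 'aaaaabbaabaaba'
Scanning for runs of a's:
  Run at pos 0: 'aaaaa' (length 5) -> 2 match(es)
  Run at pos 7: 'aa' (length 2) -> 1 match(es)
  Run at pos 10: 'aa' (length 2) -> 1 match(es)
  Run at pos 13: 'a' (length 1) -> 0 match(es)
Matches found: ['aa', 'aa', 'aa', 'aa']
Total: 4

4


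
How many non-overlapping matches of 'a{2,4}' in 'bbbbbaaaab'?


Pattern 'a{2,4}' matches between 2 and 4 consecutive a's (greedy).
String: 'bbbbbaaaab'
Finding runs of a's and applying greedy matching:
  Run at pos 5: 'aaaa' (length 4)
Matches: ['aaaa']
Count: 1

1


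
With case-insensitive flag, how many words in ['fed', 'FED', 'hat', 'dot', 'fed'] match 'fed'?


Case-insensitive matching: compare each word's lowercase form to 'fed'.
  'fed' -> lower='fed' -> MATCH
  'FED' -> lower='fed' -> MATCH
  'hat' -> lower='hat' -> no
  'dot' -> lower='dot' -> no
  'fed' -> lower='fed' -> MATCH
Matches: ['fed', 'FED', 'fed']
Count: 3

3


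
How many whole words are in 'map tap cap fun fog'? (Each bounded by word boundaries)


Word boundaries (\b) mark the start/end of each word.
Text: 'map tap cap fun fog'
Splitting by whitespace:
  Word 1: 'map'
  Word 2: 'tap'
  Word 3: 'cap'
  Word 4: 'fun'
  Word 5: 'fog'
Total whole words: 5

5


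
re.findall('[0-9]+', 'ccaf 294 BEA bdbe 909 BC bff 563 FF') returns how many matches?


Pattern '[0-9]+' finds one or more digits.
Text: 'ccaf 294 BEA bdbe 909 BC bff 563 FF'
Scanning for matches:
  Match 1: '294'
  Match 2: '909'
  Match 3: '563'
Total matches: 3

3


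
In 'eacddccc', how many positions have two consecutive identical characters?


Looking for consecutive identical characters in 'eacddccc':
  pos 0-1: 'e' vs 'a' -> different
  pos 1-2: 'a' vs 'c' -> different
  pos 2-3: 'c' vs 'd' -> different
  pos 3-4: 'd' vs 'd' -> MATCH ('dd')
  pos 4-5: 'd' vs 'c' -> different
  pos 5-6: 'c' vs 'c' -> MATCH ('cc')
  pos 6-7: 'c' vs 'c' -> MATCH ('cc')
Consecutive identical pairs: ['dd', 'cc', 'cc']
Count: 3

3


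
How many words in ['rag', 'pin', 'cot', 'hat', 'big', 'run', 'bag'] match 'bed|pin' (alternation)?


Alternation 'bed|pin' matches either 'bed' or 'pin'.
Checking each word:
  'rag' -> no
  'pin' -> MATCH
  'cot' -> no
  'hat' -> no
  'big' -> no
  'run' -> no
  'bag' -> no
Matches: ['pin']
Count: 1

1


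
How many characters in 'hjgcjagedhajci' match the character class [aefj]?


Character class [aefj] matches any of: {a, e, f, j}
Scanning string 'hjgcjagedhajci' character by character:
  pos 0: 'h' -> no
  pos 1: 'j' -> MATCH
  pos 2: 'g' -> no
  pos 3: 'c' -> no
  pos 4: 'j' -> MATCH
  pos 5: 'a' -> MATCH
  pos 6: 'g' -> no
  pos 7: 'e' -> MATCH
  pos 8: 'd' -> no
  pos 9: 'h' -> no
  pos 10: 'a' -> MATCH
  pos 11: 'j' -> MATCH
  pos 12: 'c' -> no
  pos 13: 'i' -> no
Total matches: 6

6


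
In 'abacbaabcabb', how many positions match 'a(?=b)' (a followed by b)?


Lookahead 'a(?=b)' matches 'a' only when followed by 'b'.
String: 'abacbaabcabb'
Checking each position where char is 'a':
  pos 0: 'a' -> MATCH (next='b')
  pos 2: 'a' -> no (next='c')
  pos 5: 'a' -> no (next='a')
  pos 6: 'a' -> MATCH (next='b')
  pos 9: 'a' -> MATCH (next='b')
Matching positions: [0, 6, 9]
Count: 3

3


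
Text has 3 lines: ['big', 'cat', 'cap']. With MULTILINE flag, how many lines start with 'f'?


With MULTILINE flag, ^ matches the start of each line.
Lines: ['big', 'cat', 'cap']
Checking which lines start with 'f':
  Line 1: 'big' -> no
  Line 2: 'cat' -> no
  Line 3: 'cap' -> no
Matching lines: []
Count: 0

0


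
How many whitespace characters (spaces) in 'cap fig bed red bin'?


\s matches whitespace characters (spaces, tabs, etc.).
Text: 'cap fig bed red bin'
This text has 5 words separated by spaces.
Number of spaces = number of words - 1 = 5 - 1 = 4

4


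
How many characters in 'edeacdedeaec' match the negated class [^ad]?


Negated class [^ad] matches any char NOT in {a, d}
Scanning 'edeacdedeaec':
  pos 0: 'e' -> MATCH
  pos 1: 'd' -> no (excluded)
  pos 2: 'e' -> MATCH
  pos 3: 'a' -> no (excluded)
  pos 4: 'c' -> MATCH
  pos 5: 'd' -> no (excluded)
  pos 6: 'e' -> MATCH
  pos 7: 'd' -> no (excluded)
  pos 8: 'e' -> MATCH
  pos 9: 'a' -> no (excluded)
  pos 10: 'e' -> MATCH
  pos 11: 'c' -> MATCH
Total matches: 7

7


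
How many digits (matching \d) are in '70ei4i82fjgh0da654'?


\d matches any digit 0-9.
Scanning '70ei4i82fjgh0da654':
  pos 0: '7' -> DIGIT
  pos 1: '0' -> DIGIT
  pos 4: '4' -> DIGIT
  pos 6: '8' -> DIGIT
  pos 7: '2' -> DIGIT
  pos 12: '0' -> DIGIT
  pos 15: '6' -> DIGIT
  pos 16: '5' -> DIGIT
  pos 17: '4' -> DIGIT
Digits found: ['7', '0', '4', '8', '2', '0', '6', '5', '4']
Total: 9

9


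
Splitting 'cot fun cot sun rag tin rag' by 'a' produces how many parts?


Splitting by 'a' breaks the string at each occurrence of the separator.
Text: 'cot fun cot sun rag tin rag'
Parts after split:
  Part 1: 'cot fun cot sun r'
  Part 2: 'g tin r'
  Part 3: 'g'
Total parts: 3

3


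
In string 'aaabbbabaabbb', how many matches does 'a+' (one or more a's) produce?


Pattern 'a+' matches one or more consecutive a's.
String: 'aaabbbabaabbb'
Scanning for runs of a:
  Match 1: 'aaa' (length 3)
  Match 2: 'a' (length 1)
  Match 3: 'aa' (length 2)
Total matches: 3

3


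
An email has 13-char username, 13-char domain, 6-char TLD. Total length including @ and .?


An email address has format: username@domain.tld
Username length: 13
'@' character: 1
Domain length: 13
'.' character: 1
TLD length: 6
Total = 13 + 1 + 13 + 1 + 6 = 34

34


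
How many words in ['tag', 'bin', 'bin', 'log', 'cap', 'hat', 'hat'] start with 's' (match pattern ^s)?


Pattern ^s anchors to start of word. Check which words begin with 's':
  'tag' -> no
  'bin' -> no
  'bin' -> no
  'log' -> no
  'cap' -> no
  'hat' -> no
  'hat' -> no
Matching words: []
Count: 0

0


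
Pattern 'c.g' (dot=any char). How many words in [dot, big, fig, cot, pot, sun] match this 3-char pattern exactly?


Pattern 'c.g' means: starts with 'c', any single char, ends with 'g'.
Checking each word (must be exactly 3 chars):
  'dot' (len=3): no
  'big' (len=3): no
  'fig' (len=3): no
  'cot' (len=3): no
  'pot' (len=3): no
  'sun' (len=3): no
Matching words: []
Total: 0

0


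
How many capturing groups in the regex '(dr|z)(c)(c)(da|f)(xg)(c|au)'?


To count capturing groups, count each '(' that starts a group.
Pattern: '(dr|z)(c)(c)(da|f)(xg)(c|au)'
Walking through the pattern:
  Position 0: '(' -> group #1
  Position 6: '(' -> group #2
  Position 9: '(' -> group #3
  Position 12: '(' -> group #4
  Position 18: '(' -> group #5
  Position 22: '(' -> group #6
Total capturing groups: 6

6


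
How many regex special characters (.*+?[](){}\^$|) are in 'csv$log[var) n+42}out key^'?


Regex special characters are: . * + ? [ ] ( ) { } \ ^ $ |
Scanning 'csv$log[var) n+42}out key^':
  pos 3: '$' -> SPECIAL
  pos 7: '[' -> SPECIAL
  pos 11: ')' -> SPECIAL
  pos 14: '+' -> SPECIAL
  pos 17: '}' -> SPECIAL
  pos 25: '^' -> SPECIAL
Special chars found: ['$', '[', ')', '+', '}', '^']
Total: 6

6


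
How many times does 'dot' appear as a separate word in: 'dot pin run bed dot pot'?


Scanning each word for exact match 'dot':
  Word 1: 'dot' -> MATCH
  Word 2: 'pin' -> no
  Word 3: 'run' -> no
  Word 4: 'bed' -> no
  Word 5: 'dot' -> MATCH
  Word 6: 'pot' -> no
Total matches: 2

2


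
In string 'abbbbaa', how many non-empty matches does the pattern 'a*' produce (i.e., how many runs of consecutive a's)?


Pattern 'a*' matches zero or more a's. We want non-empty runs of consecutive a's.
String: 'abbbbaa'
Walking through the string to find runs of a's:
  Run 1: positions 0-0 -> 'a'
  Run 2: positions 5-6 -> 'aa'
Non-empty runs found: ['a', 'aa']
Count: 2

2


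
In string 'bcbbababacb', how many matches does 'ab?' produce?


Pattern 'ab?' matches 'a' optionally followed by 'b'.
String: 'bcbbababacb'
Scanning left to right for 'a' then checking next char:
  Match 1: 'ab' (a followed by b)
  Match 2: 'ab' (a followed by b)
  Match 3: 'a' (a not followed by b)
Total matches: 3

3


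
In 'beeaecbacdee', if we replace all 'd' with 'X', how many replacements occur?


re.sub('d', 'X', text) replaces every occurrence of 'd' with 'X'.
Text: 'beeaecbacdee'
Scanning for 'd':
  pos 9: 'd' -> replacement #1
Total replacements: 1

1


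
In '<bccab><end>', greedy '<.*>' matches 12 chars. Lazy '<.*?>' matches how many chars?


Greedy '<.*>' tries to match as MUCH as possible.
Lazy '<.*?>' tries to match as LITTLE as possible.

String: '<bccab><end>'
Greedy '<.*>' starts at first '<' and extends to the LAST '>': '<bccab><end>' (12 chars)
Lazy '<.*?>' starts at first '<' and stops at the FIRST '>': '<bccab>' (7 chars)

7


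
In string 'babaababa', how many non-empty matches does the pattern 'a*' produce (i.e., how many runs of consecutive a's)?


Pattern 'a*' matches zero or more a's. We want non-empty runs of consecutive a's.
String: 'babaababa'
Walking through the string to find runs of a's:
  Run 1: positions 1-1 -> 'a'
  Run 2: positions 3-4 -> 'aa'
  Run 3: positions 6-6 -> 'a'
  Run 4: positions 8-8 -> 'a'
Non-empty runs found: ['a', 'aa', 'a', 'a']
Count: 4

4


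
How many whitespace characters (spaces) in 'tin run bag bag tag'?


\s matches whitespace characters (spaces, tabs, etc.).
Text: 'tin run bag bag tag'
This text has 5 words separated by spaces.
Number of spaces = number of words - 1 = 5 - 1 = 4

4


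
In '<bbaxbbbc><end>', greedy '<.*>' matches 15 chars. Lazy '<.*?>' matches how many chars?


Greedy '<.*>' tries to match as MUCH as possible.
Lazy '<.*?>' tries to match as LITTLE as possible.

String: '<bbaxbbbc><end>'
Greedy '<.*>' starts at first '<' and extends to the LAST '>': '<bbaxbbbc><end>' (15 chars)
Lazy '<.*?>' starts at first '<' and stops at the FIRST '>': '<bbaxbbbc>' (10 chars)

10


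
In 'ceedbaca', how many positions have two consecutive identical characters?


Looking for consecutive identical characters in 'ceedbaca':
  pos 0-1: 'c' vs 'e' -> different
  pos 1-2: 'e' vs 'e' -> MATCH ('ee')
  pos 2-3: 'e' vs 'd' -> different
  pos 3-4: 'd' vs 'b' -> different
  pos 4-5: 'b' vs 'a' -> different
  pos 5-6: 'a' vs 'c' -> different
  pos 6-7: 'c' vs 'a' -> different
Consecutive identical pairs: ['ee']
Count: 1

1


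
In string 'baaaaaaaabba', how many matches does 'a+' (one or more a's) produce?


Pattern 'a+' matches one or more consecutive a's.
String: 'baaaaaaaabba'
Scanning for runs of a:
  Match 1: 'aaaaaaaa' (length 8)
  Match 2: 'a' (length 1)
Total matches: 2

2


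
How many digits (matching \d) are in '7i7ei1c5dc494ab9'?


\d matches any digit 0-9.
Scanning '7i7ei1c5dc494ab9':
  pos 0: '7' -> DIGIT
  pos 2: '7' -> DIGIT
  pos 5: '1' -> DIGIT
  pos 7: '5' -> DIGIT
  pos 10: '4' -> DIGIT
  pos 11: '9' -> DIGIT
  pos 12: '4' -> DIGIT
  pos 15: '9' -> DIGIT
Digits found: ['7', '7', '1', '5', '4', '9', '4', '9']
Total: 8

8


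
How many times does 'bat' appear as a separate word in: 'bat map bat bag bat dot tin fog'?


Scanning each word for exact match 'bat':
  Word 1: 'bat' -> MATCH
  Word 2: 'map' -> no
  Word 3: 'bat' -> MATCH
  Word 4: 'bag' -> no
  Word 5: 'bat' -> MATCH
  Word 6: 'dot' -> no
  Word 7: 'tin' -> no
  Word 8: 'fog' -> no
Total matches: 3

3


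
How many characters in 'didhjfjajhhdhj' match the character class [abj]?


Character class [abj] matches any of: {a, b, j}
Scanning string 'didhjfjajhhdhj' character by character:
  pos 0: 'd' -> no
  pos 1: 'i' -> no
  pos 2: 'd' -> no
  pos 3: 'h' -> no
  pos 4: 'j' -> MATCH
  pos 5: 'f' -> no
  pos 6: 'j' -> MATCH
  pos 7: 'a' -> MATCH
  pos 8: 'j' -> MATCH
  pos 9: 'h' -> no
  pos 10: 'h' -> no
  pos 11: 'd' -> no
  pos 12: 'h' -> no
  pos 13: 'j' -> MATCH
Total matches: 5

5


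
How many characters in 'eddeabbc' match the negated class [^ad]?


Negated class [^ad] matches any char NOT in {a, d}
Scanning 'eddeabbc':
  pos 0: 'e' -> MATCH
  pos 1: 'd' -> no (excluded)
  pos 2: 'd' -> no (excluded)
  pos 3: 'e' -> MATCH
  pos 4: 'a' -> no (excluded)
  pos 5: 'b' -> MATCH
  pos 6: 'b' -> MATCH
  pos 7: 'c' -> MATCH
Total matches: 5

5


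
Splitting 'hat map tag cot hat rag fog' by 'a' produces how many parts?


Splitting by 'a' breaks the string at each occurrence of the separator.
Text: 'hat map tag cot hat rag fog'
Parts after split:
  Part 1: 'h'
  Part 2: 't m'
  Part 3: 'p t'
  Part 4: 'g cot h'
  Part 5: 't r'
  Part 6: 'g fog'
Total parts: 6

6


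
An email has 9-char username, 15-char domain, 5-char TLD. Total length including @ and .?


An email address has format: username@domain.tld
Username length: 9
'@' character: 1
Domain length: 15
'.' character: 1
TLD length: 5
Total = 9 + 1 + 15 + 1 + 5 = 31

31


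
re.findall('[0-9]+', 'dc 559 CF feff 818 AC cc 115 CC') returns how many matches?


Pattern '[0-9]+' finds one or more digits.
Text: 'dc 559 CF feff 818 AC cc 115 CC'
Scanning for matches:
  Match 1: '559'
  Match 2: '818'
  Match 3: '115'
Total matches: 3

3


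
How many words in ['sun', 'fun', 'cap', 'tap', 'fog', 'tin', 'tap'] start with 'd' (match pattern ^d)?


Pattern ^d anchors to start of word. Check which words begin with 'd':
  'sun' -> no
  'fun' -> no
  'cap' -> no
  'tap' -> no
  'fog' -> no
  'tin' -> no
  'tap' -> no
Matching words: []
Count: 0

0


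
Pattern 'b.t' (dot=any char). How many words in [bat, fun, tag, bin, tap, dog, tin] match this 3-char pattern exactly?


Pattern 'b.t' means: starts with 'b', any single char, ends with 't'.
Checking each word (must be exactly 3 chars):
  'bat' (len=3): MATCH
  'fun' (len=3): no
  'tag' (len=3): no
  'bin' (len=3): no
  'tap' (len=3): no
  'dog' (len=3): no
  'tin' (len=3): no
Matching words: ['bat']
Total: 1

1


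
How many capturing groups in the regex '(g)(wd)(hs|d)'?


To count capturing groups, count each '(' that starts a group.
Pattern: '(g)(wd)(hs|d)'
Walking through the pattern:
  Position 0: '(' -> group #1
  Position 3: '(' -> group #2
  Position 7: '(' -> group #3
Total capturing groups: 3

3


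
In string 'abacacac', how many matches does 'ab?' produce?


Pattern 'ab?' matches 'a' optionally followed by 'b'.
String: 'abacacac'
Scanning left to right for 'a' then checking next char:
  Match 1: 'ab' (a followed by b)
  Match 2: 'a' (a not followed by b)
  Match 3: 'a' (a not followed by b)
  Match 4: 'a' (a not followed by b)
Total matches: 4

4


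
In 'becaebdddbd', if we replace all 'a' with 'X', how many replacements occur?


re.sub('a', 'X', text) replaces every occurrence of 'a' with 'X'.
Text: 'becaebdddbd'
Scanning for 'a':
  pos 3: 'a' -> replacement #1
Total replacements: 1

1


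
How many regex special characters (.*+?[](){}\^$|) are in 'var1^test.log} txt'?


Regex special characters are: . * + ? [ ] ( ) { } \ ^ $ |
Scanning 'var1^test.log} txt':
  pos 4: '^' -> SPECIAL
  pos 9: '.' -> SPECIAL
  pos 13: '}' -> SPECIAL
Special chars found: ['^', '.', '}']
Total: 3

3


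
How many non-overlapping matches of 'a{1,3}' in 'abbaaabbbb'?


Pattern 'a{1,3}' matches between 1 and 3 consecutive a's (greedy).
String: 'abbaaabbbb'
Finding runs of a's and applying greedy matching:
  Run at pos 0: 'a' (length 1)
  Run at pos 3: 'aaa' (length 3)
Matches: ['a', 'aaa']
Count: 2

2


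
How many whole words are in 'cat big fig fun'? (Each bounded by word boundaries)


Word boundaries (\b) mark the start/end of each word.
Text: 'cat big fig fun'
Splitting by whitespace:
  Word 1: 'cat'
  Word 2: 'big'
  Word 3: 'fig'
  Word 4: 'fun'
Total whole words: 4

4


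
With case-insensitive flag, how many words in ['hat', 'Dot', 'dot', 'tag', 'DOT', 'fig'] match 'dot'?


Case-insensitive matching: compare each word's lowercase form to 'dot'.
  'hat' -> lower='hat' -> no
  'Dot' -> lower='dot' -> MATCH
  'dot' -> lower='dot' -> MATCH
  'tag' -> lower='tag' -> no
  'DOT' -> lower='dot' -> MATCH
  'fig' -> lower='fig' -> no
Matches: ['Dot', 'dot', 'DOT']
Count: 3

3


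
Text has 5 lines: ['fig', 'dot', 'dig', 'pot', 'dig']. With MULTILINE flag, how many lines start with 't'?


With MULTILINE flag, ^ matches the start of each line.
Lines: ['fig', 'dot', 'dig', 'pot', 'dig']
Checking which lines start with 't':
  Line 1: 'fig' -> no
  Line 2: 'dot' -> no
  Line 3: 'dig' -> no
  Line 4: 'pot' -> no
  Line 5: 'dig' -> no
Matching lines: []
Count: 0

0


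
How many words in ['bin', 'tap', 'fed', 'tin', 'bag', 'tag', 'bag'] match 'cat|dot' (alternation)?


Alternation 'cat|dot' matches either 'cat' or 'dot'.
Checking each word:
  'bin' -> no
  'tap' -> no
  'fed' -> no
  'tin' -> no
  'bag' -> no
  'tag' -> no
  'bag' -> no
Matches: []
Count: 0

0


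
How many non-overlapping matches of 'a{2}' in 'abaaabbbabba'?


Pattern 'a{2}' matches exactly 2 consecutive a's (greedy, non-overlapping).
String: 'abaaabbbabba'
Scanning for runs of a's:
  Run at pos 0: 'a' (length 1) -> 0 match(es)
  Run at pos 2: 'aaa' (length 3) -> 1 match(es)
  Run at pos 8: 'a' (length 1) -> 0 match(es)
  Run at pos 11: 'a' (length 1) -> 0 match(es)
Matches found: ['aa']
Total: 1

1


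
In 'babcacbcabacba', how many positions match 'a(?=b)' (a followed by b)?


Lookahead 'a(?=b)' matches 'a' only when followed by 'b'.
String: 'babcacbcabacba'
Checking each position where char is 'a':
  pos 1: 'a' -> MATCH (next='b')
  pos 4: 'a' -> no (next='c')
  pos 8: 'a' -> MATCH (next='b')
  pos 10: 'a' -> no (next='c')
Matching positions: [1, 8]
Count: 2

2


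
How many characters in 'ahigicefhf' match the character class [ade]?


Character class [ade] matches any of: {a, d, e}
Scanning string 'ahigicefhf' character by character:
  pos 0: 'a' -> MATCH
  pos 1: 'h' -> no
  pos 2: 'i' -> no
  pos 3: 'g' -> no
  pos 4: 'i' -> no
  pos 5: 'c' -> no
  pos 6: 'e' -> MATCH
  pos 7: 'f' -> no
  pos 8: 'h' -> no
  pos 9: 'f' -> no
Total matches: 2

2


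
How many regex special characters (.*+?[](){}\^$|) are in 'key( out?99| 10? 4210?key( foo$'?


Regex special characters are: . * + ? [ ] ( ) { } \ ^ $ |
Scanning 'key( out?99| 10? 4210?key( foo$':
  pos 3: '(' -> SPECIAL
  pos 8: '?' -> SPECIAL
  pos 11: '|' -> SPECIAL
  pos 15: '?' -> SPECIAL
  pos 21: '?' -> SPECIAL
  pos 25: '(' -> SPECIAL
  pos 30: '$' -> SPECIAL
Special chars found: ['(', '?', '|', '?', '?', '(', '$']
Total: 7

7


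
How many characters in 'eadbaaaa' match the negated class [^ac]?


Negated class [^ac] matches any char NOT in {a, c}
Scanning 'eadbaaaa':
  pos 0: 'e' -> MATCH
  pos 1: 'a' -> no (excluded)
  pos 2: 'd' -> MATCH
  pos 3: 'b' -> MATCH
  pos 4: 'a' -> no (excluded)
  pos 5: 'a' -> no (excluded)
  pos 6: 'a' -> no (excluded)
  pos 7: 'a' -> no (excluded)
Total matches: 3

3


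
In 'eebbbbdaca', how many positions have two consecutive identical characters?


Looking for consecutive identical characters in 'eebbbbdaca':
  pos 0-1: 'e' vs 'e' -> MATCH ('ee')
  pos 1-2: 'e' vs 'b' -> different
  pos 2-3: 'b' vs 'b' -> MATCH ('bb')
  pos 3-4: 'b' vs 'b' -> MATCH ('bb')
  pos 4-5: 'b' vs 'b' -> MATCH ('bb')
  pos 5-6: 'b' vs 'd' -> different
  pos 6-7: 'd' vs 'a' -> different
  pos 7-8: 'a' vs 'c' -> different
  pos 8-9: 'c' vs 'a' -> different
Consecutive identical pairs: ['ee', 'bb', 'bb', 'bb']
Count: 4

4


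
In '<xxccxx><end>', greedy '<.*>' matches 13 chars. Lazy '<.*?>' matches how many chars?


Greedy '<.*>' tries to match as MUCH as possible.
Lazy '<.*?>' tries to match as LITTLE as possible.

String: '<xxccxx><end>'
Greedy '<.*>' starts at first '<' and extends to the LAST '>': '<xxccxx><end>' (13 chars)
Lazy '<.*?>' starts at first '<' and stops at the FIRST '>': '<xxccxx>' (8 chars)

8


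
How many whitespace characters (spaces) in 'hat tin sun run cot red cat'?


\s matches whitespace characters (spaces, tabs, etc.).
Text: 'hat tin sun run cot red cat'
This text has 7 words separated by spaces.
Number of spaces = number of words - 1 = 7 - 1 = 6

6


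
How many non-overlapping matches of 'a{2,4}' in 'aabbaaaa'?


Pattern 'a{2,4}' matches between 2 and 4 consecutive a's (greedy).
String: 'aabbaaaa'
Finding runs of a's and applying greedy matching:
  Run at pos 0: 'aa' (length 2)
  Run at pos 4: 'aaaa' (length 4)
Matches: ['aa', 'aaaa']
Count: 2

2


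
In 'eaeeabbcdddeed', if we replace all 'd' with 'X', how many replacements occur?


re.sub('d', 'X', text) replaces every occurrence of 'd' with 'X'.
Text: 'eaeeabbcdddeed'
Scanning for 'd':
  pos 8: 'd' -> replacement #1
  pos 9: 'd' -> replacement #2
  pos 10: 'd' -> replacement #3
  pos 13: 'd' -> replacement #4
Total replacements: 4

4


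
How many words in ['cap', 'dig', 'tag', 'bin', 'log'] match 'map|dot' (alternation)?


Alternation 'map|dot' matches either 'map' or 'dot'.
Checking each word:
  'cap' -> no
  'dig' -> no
  'tag' -> no
  'bin' -> no
  'log' -> no
Matches: []
Count: 0

0


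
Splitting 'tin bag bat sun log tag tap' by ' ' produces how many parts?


Splitting by ' ' breaks the string at each occurrence of the separator.
Text: 'tin bag bat sun log tag tap'
Parts after split:
  Part 1: 'tin'
  Part 2: 'bag'
  Part 3: 'bat'
  Part 4: 'sun'
  Part 5: 'log'
  Part 6: 'tag'
  Part 7: 'tap'
Total parts: 7

7


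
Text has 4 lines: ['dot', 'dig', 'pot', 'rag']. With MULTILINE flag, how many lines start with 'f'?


With MULTILINE flag, ^ matches the start of each line.
Lines: ['dot', 'dig', 'pot', 'rag']
Checking which lines start with 'f':
  Line 1: 'dot' -> no
  Line 2: 'dig' -> no
  Line 3: 'pot' -> no
  Line 4: 'rag' -> no
Matching lines: []
Count: 0

0


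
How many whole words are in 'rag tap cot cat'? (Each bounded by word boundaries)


Word boundaries (\b) mark the start/end of each word.
Text: 'rag tap cot cat'
Splitting by whitespace:
  Word 1: 'rag'
  Word 2: 'tap'
  Word 3: 'cot'
  Word 4: 'cat'
Total whole words: 4

4


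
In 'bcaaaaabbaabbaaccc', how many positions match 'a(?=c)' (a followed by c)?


Lookahead 'a(?=c)' matches 'a' only when followed by 'c'.
String: 'bcaaaaabbaabbaaccc'
Checking each position where char is 'a':
  pos 2: 'a' -> no (next='a')
  pos 3: 'a' -> no (next='a')
  pos 4: 'a' -> no (next='a')
  pos 5: 'a' -> no (next='a')
  pos 6: 'a' -> no (next='b')
  pos 9: 'a' -> no (next='a')
  pos 10: 'a' -> no (next='b')
  pos 13: 'a' -> no (next='a')
  pos 14: 'a' -> MATCH (next='c')
Matching positions: [14]
Count: 1

1


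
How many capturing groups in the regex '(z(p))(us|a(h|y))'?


To count capturing groups, count each '(' that starts a group.
Pattern: '(z(p))(us|a(h|y))'
Walking through the pattern:
  Position 0: '(' -> group #1
  Position 2: '(' -> group #2
  Position 6: '(' -> group #3
  Position 11: '(' -> group #4
Total capturing groups: 4

4


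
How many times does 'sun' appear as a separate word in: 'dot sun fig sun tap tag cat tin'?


Scanning each word for exact match 'sun':
  Word 1: 'dot' -> no
  Word 2: 'sun' -> MATCH
  Word 3: 'fig' -> no
  Word 4: 'sun' -> MATCH
  Word 5: 'tap' -> no
  Word 6: 'tag' -> no
  Word 7: 'cat' -> no
  Word 8: 'tin' -> no
Total matches: 2

2


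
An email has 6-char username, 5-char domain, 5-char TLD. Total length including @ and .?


An email address has format: username@domain.tld
Username length: 6
'@' character: 1
Domain length: 5
'.' character: 1
TLD length: 5
Total = 6 + 1 + 5 + 1 + 5 = 18

18


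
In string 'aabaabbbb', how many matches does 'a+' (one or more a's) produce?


Pattern 'a+' matches one or more consecutive a's.
String: 'aabaabbbb'
Scanning for runs of a:
  Match 1: 'aa' (length 2)
  Match 2: 'aa' (length 2)
Total matches: 2

2


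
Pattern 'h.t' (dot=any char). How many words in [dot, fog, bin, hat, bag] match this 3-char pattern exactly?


Pattern 'h.t' means: starts with 'h', any single char, ends with 't'.
Checking each word (must be exactly 3 chars):
  'dot' (len=3): no
  'fog' (len=3): no
  'bin' (len=3): no
  'hat' (len=3): MATCH
  'bag' (len=3): no
Matching words: ['hat']
Total: 1

1


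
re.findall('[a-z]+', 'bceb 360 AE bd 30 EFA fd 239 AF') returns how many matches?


Pattern '[a-z]+' finds one or more lowercase letters.
Text: 'bceb 360 AE bd 30 EFA fd 239 AF'
Scanning for matches:
  Match 1: 'bceb'
  Match 2: 'bd'
  Match 3: 'fd'
Total matches: 3

3


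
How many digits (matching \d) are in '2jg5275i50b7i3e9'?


\d matches any digit 0-9.
Scanning '2jg5275i50b7i3e9':
  pos 0: '2' -> DIGIT
  pos 3: '5' -> DIGIT
  pos 4: '2' -> DIGIT
  pos 5: '7' -> DIGIT
  pos 6: '5' -> DIGIT
  pos 8: '5' -> DIGIT
  pos 9: '0' -> DIGIT
  pos 11: '7' -> DIGIT
  pos 13: '3' -> DIGIT
  pos 15: '9' -> DIGIT
Digits found: ['2', '5', '2', '7', '5', '5', '0', '7', '3', '9']
Total: 10

10


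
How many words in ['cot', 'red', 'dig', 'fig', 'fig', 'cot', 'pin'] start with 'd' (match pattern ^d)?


Pattern ^d anchors to start of word. Check which words begin with 'd':
  'cot' -> no
  'red' -> no
  'dig' -> MATCH (starts with 'd')
  'fig' -> no
  'fig' -> no
  'cot' -> no
  'pin' -> no
Matching words: ['dig']
Count: 1

1


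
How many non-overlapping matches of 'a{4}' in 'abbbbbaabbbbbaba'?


Pattern 'a{4}' matches exactly 4 consecutive a's (greedy, non-overlapping).
String: 'abbbbbaabbbbbaba'
Scanning for runs of a's:
  Run at pos 0: 'a' (length 1) -> 0 match(es)
  Run at pos 6: 'aa' (length 2) -> 0 match(es)
  Run at pos 13: 'a' (length 1) -> 0 match(es)
  Run at pos 15: 'a' (length 1) -> 0 match(es)
Matches found: []
Total: 0

0


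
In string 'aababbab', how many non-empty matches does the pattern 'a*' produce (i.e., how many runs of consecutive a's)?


Pattern 'a*' matches zero or more a's. We want non-empty runs of consecutive a's.
String: 'aababbab'
Walking through the string to find runs of a's:
  Run 1: positions 0-1 -> 'aa'
  Run 2: positions 3-3 -> 'a'
  Run 3: positions 6-6 -> 'a'
Non-empty runs found: ['aa', 'a', 'a']
Count: 3

3


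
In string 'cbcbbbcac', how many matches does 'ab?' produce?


Pattern 'ab?' matches 'a' optionally followed by 'b'.
String: 'cbcbbbcac'
Scanning left to right for 'a' then checking next char:
  Match 1: 'a' (a not followed by b)
Total matches: 1

1


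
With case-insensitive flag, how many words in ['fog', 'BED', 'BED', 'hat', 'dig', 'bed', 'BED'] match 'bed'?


Case-insensitive matching: compare each word's lowercase form to 'bed'.
  'fog' -> lower='fog' -> no
  'BED' -> lower='bed' -> MATCH
  'BED' -> lower='bed' -> MATCH
  'hat' -> lower='hat' -> no
  'dig' -> lower='dig' -> no
  'bed' -> lower='bed' -> MATCH
  'BED' -> lower='bed' -> MATCH
Matches: ['BED', 'BED', 'bed', 'BED']
Count: 4

4


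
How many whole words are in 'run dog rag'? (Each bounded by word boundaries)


Word boundaries (\b) mark the start/end of each word.
Text: 'run dog rag'
Splitting by whitespace:
  Word 1: 'run'
  Word 2: 'dog'
  Word 3: 'rag'
Total whole words: 3

3


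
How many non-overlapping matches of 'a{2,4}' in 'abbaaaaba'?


Pattern 'a{2,4}' matches between 2 and 4 consecutive a's (greedy).
String: 'abbaaaaba'
Finding runs of a's and applying greedy matching:
  Run at pos 0: 'a' (length 1)
  Run at pos 3: 'aaaa' (length 4)
  Run at pos 8: 'a' (length 1)
Matches: ['aaaa']
Count: 1

1


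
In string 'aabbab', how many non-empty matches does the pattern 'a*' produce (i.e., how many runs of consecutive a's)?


Pattern 'a*' matches zero or more a's. We want non-empty runs of consecutive a's.
String: 'aabbab'
Walking through the string to find runs of a's:
  Run 1: positions 0-1 -> 'aa'
  Run 2: positions 4-4 -> 'a'
Non-empty runs found: ['aa', 'a']
Count: 2

2


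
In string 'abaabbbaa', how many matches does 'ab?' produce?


Pattern 'ab?' matches 'a' optionally followed by 'b'.
String: 'abaabbbaa'
Scanning left to right for 'a' then checking next char:
  Match 1: 'ab' (a followed by b)
  Match 2: 'a' (a not followed by b)
  Match 3: 'ab' (a followed by b)
  Match 4: 'a' (a not followed by b)
  Match 5: 'a' (a not followed by b)
Total matches: 5

5


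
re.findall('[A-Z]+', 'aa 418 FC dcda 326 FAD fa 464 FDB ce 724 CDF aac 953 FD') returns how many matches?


Pattern '[A-Z]+' finds one or more uppercase letters.
Text: 'aa 418 FC dcda 326 FAD fa 464 FDB ce 724 CDF aac 953 FD'
Scanning for matches:
  Match 1: 'FC'
  Match 2: 'FAD'
  Match 3: 'FDB'
  Match 4: 'CDF'
  Match 5: 'FD'
Total matches: 5

5


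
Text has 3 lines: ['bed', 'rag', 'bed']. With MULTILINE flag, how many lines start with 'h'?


With MULTILINE flag, ^ matches the start of each line.
Lines: ['bed', 'rag', 'bed']
Checking which lines start with 'h':
  Line 1: 'bed' -> no
  Line 2: 'rag' -> no
  Line 3: 'bed' -> no
Matching lines: []
Count: 0

0


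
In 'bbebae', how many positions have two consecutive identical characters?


Looking for consecutive identical characters in 'bbebae':
  pos 0-1: 'b' vs 'b' -> MATCH ('bb')
  pos 1-2: 'b' vs 'e' -> different
  pos 2-3: 'e' vs 'b' -> different
  pos 3-4: 'b' vs 'a' -> different
  pos 4-5: 'a' vs 'e' -> different
Consecutive identical pairs: ['bb']
Count: 1

1


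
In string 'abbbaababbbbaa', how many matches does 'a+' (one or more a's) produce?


Pattern 'a+' matches one or more consecutive a's.
String: 'abbbaababbbbaa'
Scanning for runs of a:
  Match 1: 'a' (length 1)
  Match 2: 'aa' (length 2)
  Match 3: 'a' (length 1)
  Match 4: 'aa' (length 2)
Total matches: 4

4


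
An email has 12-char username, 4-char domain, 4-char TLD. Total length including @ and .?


An email address has format: username@domain.tld
Username length: 12
'@' character: 1
Domain length: 4
'.' character: 1
TLD length: 4
Total = 12 + 1 + 4 + 1 + 4 = 22

22


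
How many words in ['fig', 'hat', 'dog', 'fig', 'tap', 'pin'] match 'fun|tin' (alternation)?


Alternation 'fun|tin' matches either 'fun' or 'tin'.
Checking each word:
  'fig' -> no
  'hat' -> no
  'dog' -> no
  'fig' -> no
  'tap' -> no
  'pin' -> no
Matches: []
Count: 0

0


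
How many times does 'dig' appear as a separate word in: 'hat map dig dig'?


Scanning each word for exact match 'dig':
  Word 1: 'hat' -> no
  Word 2: 'map' -> no
  Word 3: 'dig' -> MATCH
  Word 4: 'dig' -> MATCH
Total matches: 2

2


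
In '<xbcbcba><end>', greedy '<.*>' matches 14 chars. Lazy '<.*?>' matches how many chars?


Greedy '<.*>' tries to match as MUCH as possible.
Lazy '<.*?>' tries to match as LITTLE as possible.

String: '<xbcbcba><end>'
Greedy '<.*>' starts at first '<' and extends to the LAST '>': '<xbcbcba><end>' (14 chars)
Lazy '<.*?>' starts at first '<' and stops at the FIRST '>': '<xbcbcba>' (9 chars)

9


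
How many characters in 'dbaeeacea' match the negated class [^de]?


Negated class [^de] matches any char NOT in {d, e}
Scanning 'dbaeeacea':
  pos 0: 'd' -> no (excluded)
  pos 1: 'b' -> MATCH
  pos 2: 'a' -> MATCH
  pos 3: 'e' -> no (excluded)
  pos 4: 'e' -> no (excluded)
  pos 5: 'a' -> MATCH
  pos 6: 'c' -> MATCH
  pos 7: 'e' -> no (excluded)
  pos 8: 'a' -> MATCH
Total matches: 5

5


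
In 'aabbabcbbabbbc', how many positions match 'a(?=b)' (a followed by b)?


Lookahead 'a(?=b)' matches 'a' only when followed by 'b'.
String: 'aabbabcbbabbbc'
Checking each position where char is 'a':
  pos 0: 'a' -> no (next='a')
  pos 1: 'a' -> MATCH (next='b')
  pos 4: 'a' -> MATCH (next='b')
  pos 9: 'a' -> MATCH (next='b')
Matching positions: [1, 4, 9]
Count: 3

3


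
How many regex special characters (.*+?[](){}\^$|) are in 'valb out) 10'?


Regex special characters are: . * + ? [ ] ( ) { } \ ^ $ |
Scanning 'valb out) 10':
  pos 8: ')' -> SPECIAL
Special chars found: [')']
Total: 1

1


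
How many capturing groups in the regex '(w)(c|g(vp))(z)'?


To count capturing groups, count each '(' that starts a group.
Pattern: '(w)(c|g(vp))(z)'
Walking through the pattern:
  Position 0: '(' -> group #1
  Position 3: '(' -> group #2
  Position 7: '(' -> group #3
  Position 12: '(' -> group #4
Total capturing groups: 4

4


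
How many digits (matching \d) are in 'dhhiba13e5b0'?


\d matches any digit 0-9.
Scanning 'dhhiba13e5b0':
  pos 6: '1' -> DIGIT
  pos 7: '3' -> DIGIT
  pos 9: '5' -> DIGIT
  pos 11: '0' -> DIGIT
Digits found: ['1', '3', '5', '0']
Total: 4

4


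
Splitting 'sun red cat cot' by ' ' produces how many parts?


Splitting by ' ' breaks the string at each occurrence of the separator.
Text: 'sun red cat cot'
Parts after split:
  Part 1: 'sun'
  Part 2: 'red'
  Part 3: 'cat'
  Part 4: 'cot'
Total parts: 4

4


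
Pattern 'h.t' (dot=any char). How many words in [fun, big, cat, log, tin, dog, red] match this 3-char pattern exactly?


Pattern 'h.t' means: starts with 'h', any single char, ends with 't'.
Checking each word (must be exactly 3 chars):
  'fun' (len=3): no
  'big' (len=3): no
  'cat' (len=3): no
  'log' (len=3): no
  'tin' (len=3): no
  'dog' (len=3): no
  'red' (len=3): no
Matching words: []
Total: 0

0


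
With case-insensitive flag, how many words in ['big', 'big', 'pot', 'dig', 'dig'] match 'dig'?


Case-insensitive matching: compare each word's lowercase form to 'dig'.
  'big' -> lower='big' -> no
  'big' -> lower='big' -> no
  'pot' -> lower='pot' -> no
  'dig' -> lower='dig' -> MATCH
  'dig' -> lower='dig' -> MATCH
Matches: ['dig', 'dig']
Count: 2

2


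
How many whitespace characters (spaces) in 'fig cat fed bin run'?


\s matches whitespace characters (spaces, tabs, etc.).
Text: 'fig cat fed bin run'
This text has 5 words separated by spaces.
Number of spaces = number of words - 1 = 5 - 1 = 4

4


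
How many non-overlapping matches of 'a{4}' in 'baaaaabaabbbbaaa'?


Pattern 'a{4}' matches exactly 4 consecutive a's (greedy, non-overlapping).
String: 'baaaaabaabbbbaaa'
Scanning for runs of a's:
  Run at pos 1: 'aaaaa' (length 5) -> 1 match(es)
  Run at pos 7: 'aa' (length 2) -> 0 match(es)
  Run at pos 13: 'aaa' (length 3) -> 0 match(es)
Matches found: ['aaaa']
Total: 1

1


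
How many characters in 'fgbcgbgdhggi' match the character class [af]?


Character class [af] matches any of: {a, f}
Scanning string 'fgbcgbgdhggi' character by character:
  pos 0: 'f' -> MATCH
  pos 1: 'g' -> no
  pos 2: 'b' -> no
  pos 3: 'c' -> no
  pos 4: 'g' -> no
  pos 5: 'b' -> no
  pos 6: 'g' -> no
  pos 7: 'd' -> no
  pos 8: 'h' -> no
  pos 9: 'g' -> no
  pos 10: 'g' -> no
  pos 11: 'i' -> no
Total matches: 1

1


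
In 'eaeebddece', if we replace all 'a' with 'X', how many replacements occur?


re.sub('a', 'X', text) replaces every occurrence of 'a' with 'X'.
Text: 'eaeebddece'
Scanning for 'a':
  pos 1: 'a' -> replacement #1
Total replacements: 1

1


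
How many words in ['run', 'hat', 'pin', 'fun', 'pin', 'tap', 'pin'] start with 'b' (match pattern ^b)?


Pattern ^b anchors to start of word. Check which words begin with 'b':
  'run' -> no
  'hat' -> no
  'pin' -> no
  'fun' -> no
  'pin' -> no
  'tap' -> no
  'pin' -> no
Matching words: []
Count: 0

0


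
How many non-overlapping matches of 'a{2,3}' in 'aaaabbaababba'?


Pattern 'a{2,3}' matches between 2 and 3 consecutive a's (greedy).
String: 'aaaabbaababba'
Finding runs of a's and applying greedy matching:
  Run at pos 0: 'aaaa' (length 4)
  Run at pos 6: 'aa' (length 2)
  Run at pos 9: 'a' (length 1)
  Run at pos 12: 'a' (length 1)
Matches: ['aaa', 'aa']
Count: 2

2


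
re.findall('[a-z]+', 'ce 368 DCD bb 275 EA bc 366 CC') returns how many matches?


Pattern '[a-z]+' finds one or more lowercase letters.
Text: 'ce 368 DCD bb 275 EA bc 366 CC'
Scanning for matches:
  Match 1: 'ce'
  Match 2: 'bb'
  Match 3: 'bc'
Total matches: 3

3


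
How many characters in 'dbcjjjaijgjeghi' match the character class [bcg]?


Character class [bcg] matches any of: {b, c, g}
Scanning string 'dbcjjjaijgjeghi' character by character:
  pos 0: 'd' -> no
  pos 1: 'b' -> MATCH
  pos 2: 'c' -> MATCH
  pos 3: 'j' -> no
  pos 4: 'j' -> no
  pos 5: 'j' -> no
  pos 6: 'a' -> no
  pos 7: 'i' -> no
  pos 8: 'j' -> no
  pos 9: 'g' -> MATCH
  pos 10: 'j' -> no
  pos 11: 'e' -> no
  pos 12: 'g' -> MATCH
  pos 13: 'h' -> no
  pos 14: 'i' -> no
Total matches: 4

4


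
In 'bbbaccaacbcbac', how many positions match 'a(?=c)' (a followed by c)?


Lookahead 'a(?=c)' matches 'a' only when followed by 'c'.
String: 'bbbaccaacbcbac'
Checking each position where char is 'a':
  pos 3: 'a' -> MATCH (next='c')
  pos 6: 'a' -> no (next='a')
  pos 7: 'a' -> MATCH (next='c')
  pos 12: 'a' -> MATCH (next='c')
Matching positions: [3, 7, 12]
Count: 3

3


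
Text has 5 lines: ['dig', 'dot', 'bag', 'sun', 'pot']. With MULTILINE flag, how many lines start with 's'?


With MULTILINE flag, ^ matches the start of each line.
Lines: ['dig', 'dot', 'bag', 'sun', 'pot']
Checking which lines start with 's':
  Line 1: 'dig' -> no
  Line 2: 'dot' -> no
  Line 3: 'bag' -> no
  Line 4: 'sun' -> MATCH
  Line 5: 'pot' -> no
Matching lines: ['sun']
Count: 1

1


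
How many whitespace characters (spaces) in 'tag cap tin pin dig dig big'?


\s matches whitespace characters (spaces, tabs, etc.).
Text: 'tag cap tin pin dig dig big'
This text has 7 words separated by spaces.
Number of spaces = number of words - 1 = 7 - 1 = 6

6


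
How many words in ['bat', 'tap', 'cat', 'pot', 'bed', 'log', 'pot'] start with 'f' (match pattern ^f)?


Pattern ^f anchors to start of word. Check which words begin with 'f':
  'bat' -> no
  'tap' -> no
  'cat' -> no
  'pot' -> no
  'bed' -> no
  'log' -> no
  'pot' -> no
Matching words: []
Count: 0

0


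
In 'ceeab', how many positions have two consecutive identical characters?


Looking for consecutive identical characters in 'ceeab':
  pos 0-1: 'c' vs 'e' -> different
  pos 1-2: 'e' vs 'e' -> MATCH ('ee')
  pos 2-3: 'e' vs 'a' -> different
  pos 3-4: 'a' vs 'b' -> different
Consecutive identical pairs: ['ee']
Count: 1

1


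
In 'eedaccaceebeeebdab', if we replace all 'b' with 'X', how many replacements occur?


re.sub('b', 'X', text) replaces every occurrence of 'b' with 'X'.
Text: 'eedaccaceebeeebdab'
Scanning for 'b':
  pos 10: 'b' -> replacement #1
  pos 14: 'b' -> replacement #2
  pos 17: 'b' -> replacement #3
Total replacements: 3

3


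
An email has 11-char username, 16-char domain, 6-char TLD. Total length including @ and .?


An email address has format: username@domain.tld
Username length: 11
'@' character: 1
Domain length: 16
'.' character: 1
TLD length: 6
Total = 11 + 1 + 16 + 1 + 6 = 35

35


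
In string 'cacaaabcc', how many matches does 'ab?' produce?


Pattern 'ab?' matches 'a' optionally followed by 'b'.
String: 'cacaaabcc'
Scanning left to right for 'a' then checking next char:
  Match 1: 'a' (a not followed by b)
  Match 2: 'a' (a not followed by b)
  Match 3: 'a' (a not followed by b)
  Match 4: 'ab' (a followed by b)
Total matches: 4

4


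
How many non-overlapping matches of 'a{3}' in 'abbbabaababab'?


Pattern 'a{3}' matches exactly 3 consecutive a's (greedy, non-overlapping).
String: 'abbbabaababab'
Scanning for runs of a's:
  Run at pos 0: 'a' (length 1) -> 0 match(es)
  Run at pos 4: 'a' (length 1) -> 0 match(es)
  Run at pos 6: 'aa' (length 2) -> 0 match(es)
  Run at pos 9: 'a' (length 1) -> 0 match(es)
  Run at pos 11: 'a' (length 1) -> 0 match(es)
Matches found: []
Total: 0

0
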